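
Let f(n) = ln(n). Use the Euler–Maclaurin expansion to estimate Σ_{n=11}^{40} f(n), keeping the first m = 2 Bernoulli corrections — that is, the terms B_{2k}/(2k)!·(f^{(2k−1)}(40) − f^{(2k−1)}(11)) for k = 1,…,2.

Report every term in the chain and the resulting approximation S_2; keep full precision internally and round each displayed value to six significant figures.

Integral: ∫_11^40 ln(x) dx = 92.1783.
½[f(11) + f(40)] = ½[2.39790 + 3.68888] = 3.04339.
So far: 95.2217.
k=1: B_{2}/(2)! × [f^{(1)}(40) − f^{(1)}(11)] = 1/12 × (0.0250000 − 0.0909091) = -0.00549242.
After k=1: 95.2162.
k=2: B_{4}/(4)! × [f^{(3)}(40) − f^{(3)}(11)] = −1/720 × (3.12500e-05 − 0.00150263) = 2.04358e-06.

S_2 ≈ 95.2162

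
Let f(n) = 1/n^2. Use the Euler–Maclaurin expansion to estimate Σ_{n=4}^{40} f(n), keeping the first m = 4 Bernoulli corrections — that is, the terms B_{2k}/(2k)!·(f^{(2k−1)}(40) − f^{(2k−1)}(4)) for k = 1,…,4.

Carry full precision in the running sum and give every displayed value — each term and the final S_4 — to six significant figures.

The integral term ∫_4^40 1/x^2 dx = 0.225000.
½[f(4) + f(40)] = ½[0.0625000 + 0.000625000] = 0.0315625.
Integral + boundary = 0.256563.
Order-1 term: 1/12 · (-3.12500e-05 − (-0.0312500)) = 0.00260156.
Partial sum through k=1: 0.259164.
Order-2 term: −1/720 · (-2.34375e-07 − (-0.0234375)) = -3.25518e-05.
Partial sum through k=2: 0.259132.
Order-3 term: 1/30240 · (-4.39453e-09 − (-0.0439453)) = 1.45322e-06.
Partial sum through k=3: 0.259133.
Order-4 term: −1/1209600 · (-1.53809e-10 − (-0.153809)) = -1.27157e-07.

S_4 ≈ 0.259133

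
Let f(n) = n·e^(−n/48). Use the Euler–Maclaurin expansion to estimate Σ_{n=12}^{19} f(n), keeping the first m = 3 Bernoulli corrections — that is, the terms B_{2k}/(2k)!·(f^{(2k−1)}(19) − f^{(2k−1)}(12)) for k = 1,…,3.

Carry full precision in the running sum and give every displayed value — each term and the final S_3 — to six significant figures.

S_3 ≈ 89.2486

The integral term ∫_12^19 x·e^(−x/48) dx = 78.1960.
½[f(12) + f(19)] = ½[9.34561 + 12.7893] = 11.0674.
Running total after boundary: 89.2634.
Order-1 term: 1/12 · (0.406676 − 0.584101) = -0.0147854.
Partial sum through k=1: 89.2486.
Order-2 term: −1/720 · (0.000760813 − 0.000929558) = 2.34368e-07.
Partial sum through k=2: 89.2486.
Order-3 term: 1/30240 · (5.83819e-07 − 6.96875e-07) = -3.73865e-12.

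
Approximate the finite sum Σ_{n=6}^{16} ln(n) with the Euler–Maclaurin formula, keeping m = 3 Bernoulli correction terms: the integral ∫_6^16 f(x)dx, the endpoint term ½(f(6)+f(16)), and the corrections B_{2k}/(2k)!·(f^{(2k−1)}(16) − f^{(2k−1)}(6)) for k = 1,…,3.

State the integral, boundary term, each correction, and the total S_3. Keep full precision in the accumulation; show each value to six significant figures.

S_3 ≈ 25.8844

Integral: ∫_6^16 ln(x) dx = 23.6109.
Endpoint term: (f(6) + f(16))/2 = (1.79176 + 2.77259)/2 = 2.28217.
Running total after boundary: 25.8930.
Order-1 term: 1/12 · (0.0625000 − 0.166667) = -0.00868056.
After k=1: 25.8844.
Order-2 term: −1/720 · (0.000488281 − 0.00925926) = 1.21819e-05.
After k=2: 25.8844.
Order-3 term: 1/30240 · (2.28882e-05 − 0.00308642) = -1.01307e-07.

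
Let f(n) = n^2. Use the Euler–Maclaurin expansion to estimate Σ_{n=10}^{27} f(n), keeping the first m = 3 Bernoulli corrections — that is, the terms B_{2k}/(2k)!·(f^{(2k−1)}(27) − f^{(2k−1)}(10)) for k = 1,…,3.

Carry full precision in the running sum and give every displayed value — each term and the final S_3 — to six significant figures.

Integral: ∫_10^27 x^2 dx = 6227.67.
½[f(10) + f(27)] = ½[100.000 + 729.000] = 414.500.
So far: 6642.17.
Correction k=1: B_{2}/2! · (f^{(1)}(27) − f^{(1)}(10)) = 1/12 · (54.0000 − 20.0000) = 2.83333.
After k=1: 6645.00.
Correction k=2: B_{4}/4! · (f^{(3)}(27) − f^{(3)}(10)) = −1/720 · (0.00000 − 0.00000) = 0.00000.
After k=2: 6645.00.
Correction k=3: B_{6}/6! · (f^{(5)}(27) − f^{(5)}(10)) = 1/30240 · (0.00000 − 0.00000) = 0.00000.

S_3 ≈ 6645.00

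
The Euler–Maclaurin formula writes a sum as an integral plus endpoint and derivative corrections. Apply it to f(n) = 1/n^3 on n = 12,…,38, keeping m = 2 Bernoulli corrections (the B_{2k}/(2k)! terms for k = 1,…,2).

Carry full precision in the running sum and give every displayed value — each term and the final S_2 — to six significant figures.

Integral: ∫_12^38 1/x^3 dx = 0.00312596.
Endpoint term: (f(12) + f(38))/2 = (0.000578704 + 1.82242e-05)/2 = 0.000298464.
So far: 0.00342443.
Order-1 term: 1/12 · (-1.43876e-06 − (-0.000144676)) = 1.19364e-05.
Running total after k=1: 0.00343636.
Order-2 term: −1/720 · (-1.99274e-08 − (-2.00939e-05)) = -2.78805e-08.

S_2 ≈ 0.00343633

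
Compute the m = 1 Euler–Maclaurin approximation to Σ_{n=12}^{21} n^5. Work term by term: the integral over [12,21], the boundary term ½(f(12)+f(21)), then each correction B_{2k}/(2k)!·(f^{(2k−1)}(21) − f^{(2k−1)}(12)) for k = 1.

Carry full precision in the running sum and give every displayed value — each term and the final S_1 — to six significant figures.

The integral term ∫_12^21 x^5 dx = 1.37967e+07.
½[f(12) + f(21)] = ½[248832 + 4.08410e+06] = 2.16647e+06.
So far: 1.59632e+07.
k=1: B_{2}/(2)! × [f^{(1)}(21) − f^{(1)}(12)] = 1/12 × (972405 − 103680) = 72393.8.

S_1 ≈ 1.60355e+07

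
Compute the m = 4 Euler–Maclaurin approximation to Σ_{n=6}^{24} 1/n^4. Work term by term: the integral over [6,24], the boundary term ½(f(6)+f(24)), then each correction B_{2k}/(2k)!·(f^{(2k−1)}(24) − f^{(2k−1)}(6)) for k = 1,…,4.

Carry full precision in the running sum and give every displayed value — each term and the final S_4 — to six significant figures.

∫_6^24 1/x^4 dx evaluates to 0.00151910.
Boundary: ½(f(6) + f(24)) = ½(0.000771605 + 3.01408e-06) = 0.000387310.
So far: 0.00190641.
Order-1 term: 1/12 · (-5.02347e-07 − (-0.000514403)) = 4.28251e-05.
Running total after k=1: 0.00194923.
Order-2 term: −1/720 · (-2.61639e-08 − (-0.000428669)) = -5.95338e-07.
Running total after k=2: 0.00194864.
Order-3 term: 1/30240 · (-2.54371e-09 − (-0.000666819)) = 2.20508e-08.
Running total after k=3: 0.00194866.
Order-4 term: −1/1209600 · (-3.97455e-10 − (-0.00166705)) = -1.37818e-09.

S_4 ≈ 0.00194866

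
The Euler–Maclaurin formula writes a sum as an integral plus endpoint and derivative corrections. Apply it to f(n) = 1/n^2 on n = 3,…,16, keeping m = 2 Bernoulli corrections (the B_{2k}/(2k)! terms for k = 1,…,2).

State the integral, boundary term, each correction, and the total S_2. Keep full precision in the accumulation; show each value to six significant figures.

S_2 ≈ 0.334337

Integral: ∫_3^16 1/x^2 dx = 0.270833.
Boundary: ½(f(3) + f(16)) = ½(0.111111 + 0.00390625) = 0.0575087.
Integral + boundary = 0.328342.
Order-1 term: 1/12 · (-0.000488281 − (-0.0740741)) = 0.00613215.
After k=1: 0.334474.
Order-2 term: −1/720 · (-2.28882e-05 − (-0.0987654)) = -0.000137142.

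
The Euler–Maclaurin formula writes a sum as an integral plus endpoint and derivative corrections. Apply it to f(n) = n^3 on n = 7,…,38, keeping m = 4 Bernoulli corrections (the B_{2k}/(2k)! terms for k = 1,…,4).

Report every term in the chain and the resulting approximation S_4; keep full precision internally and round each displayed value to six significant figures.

Integral: ∫_7^38 x^3 dx = 520684.
Endpoint term: (f(7) + f(38))/2 = (343.000 + 54872.0)/2 = 27607.5.
Running total after boundary: 548291.
Correction k=1: B_{2}/2! · (f^{(1)}(38) − f^{(1)}(7)) = 1/12 · (4332.00 − 147.000) = 348.750.
Running total after k=1: 548640.
Correction k=2: B_{4}/4! · (f^{(3)}(38) − f^{(3)}(7)) = −1/720 · (6.00000 − 6.00000) = 0.00000.
Running total after k=2: 548640.
Correction k=3: B_{6}/6! · (f^{(5)}(38) − f^{(5)}(7)) = 1/30240 · (0.00000 − 0.00000) = 0.00000.
Running total after k=3: 548640.
Correction k=4: B_{8}/8! · (f^{(7)}(38) − f^{(7)}(7)) = −1/1209600 · (0.00000 − 0.00000) = 0.00000.

S_4 ≈ 548640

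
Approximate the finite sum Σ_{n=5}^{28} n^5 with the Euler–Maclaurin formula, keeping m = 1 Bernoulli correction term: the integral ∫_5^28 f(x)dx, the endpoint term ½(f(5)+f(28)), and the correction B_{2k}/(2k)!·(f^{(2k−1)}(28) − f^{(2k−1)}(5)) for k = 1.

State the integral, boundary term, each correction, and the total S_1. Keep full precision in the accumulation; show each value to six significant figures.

S_1 ≈ 8.91750e+07

The integral term ∫_5^28 x^5 dx = 8.03124e+07.
Endpoint term: (f(5) + f(28))/2 = (3125.00 + 1.72104e+07)/2 = 8.60675e+06.
So far: 8.89192e+07.
k=1: B_{2}/(2)! × [f^{(1)}(28) − f^{(1)}(5)] = 1/12 × (3.07328e+06 − 3125.00) = 255846.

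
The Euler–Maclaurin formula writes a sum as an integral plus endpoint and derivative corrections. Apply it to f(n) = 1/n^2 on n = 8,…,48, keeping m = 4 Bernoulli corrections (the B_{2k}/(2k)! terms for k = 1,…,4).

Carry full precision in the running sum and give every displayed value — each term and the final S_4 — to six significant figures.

Integral: ∫_8^48 1/x^2 dx = 0.104167.
Boundary: ½(f(8) + f(48)) = ½(0.0156250 + 0.000434028) = 0.00802951.
So far: 0.112196.
Order-1 term: 1/12 · (-1.80845e-05 − (-0.00390625)) = 0.000324014.
Partial sum through k=1: 0.112520.
Order-2 term: −1/720 · (-9.41901e-08 − (-0.000732422)) = -1.01712e-06.
Partial sum through k=2: 0.112519.
Order-3 term: 1/30240 · (-1.22643e-09 − (-0.000343323)) = 1.13532e-08.
Partial sum through k=3: 0.112519.
Order-4 term: −1/1209600 · (-2.98091e-11 − (-0.000300407)) = -2.48353e-10.

S_4 ≈ 0.112519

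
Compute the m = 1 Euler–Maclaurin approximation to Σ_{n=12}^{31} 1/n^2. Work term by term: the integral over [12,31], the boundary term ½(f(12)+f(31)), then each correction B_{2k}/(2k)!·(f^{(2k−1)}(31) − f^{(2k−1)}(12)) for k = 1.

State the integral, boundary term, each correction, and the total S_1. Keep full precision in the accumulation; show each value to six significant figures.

S_1 ≈ 0.0551586

∫_12^31 1/x^2 dx evaluates to 0.0510753.
Endpoint term: (f(12) + f(31))/2 = (0.00694444 + 0.00104058)/2 = 0.00399251.
Integral + boundary = 0.0550678.
k=1: B_{2}/(2)! × [f^{(1)}(31) − f^{(1)}(12)] = 1/12 × (-6.71344e-05 − (-0.00115741)) = 9.08561e-05.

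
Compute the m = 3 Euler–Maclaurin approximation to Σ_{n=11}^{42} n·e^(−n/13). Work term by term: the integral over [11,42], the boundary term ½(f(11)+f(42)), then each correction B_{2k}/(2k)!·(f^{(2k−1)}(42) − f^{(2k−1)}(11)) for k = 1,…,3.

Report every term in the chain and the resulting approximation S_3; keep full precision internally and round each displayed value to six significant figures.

S_3 ≈ 108.783

Integral: ∫_11^42 x·e^(−x/13) dx = 105.605.
½[f(11) + f(42)] = ½[4.71968 + 1.66014] = 3.18991.
Integral + boundary = 108.795.
k=1: B_{2}/(2)! × [f^{(1)}(42) − f^{(1)}(11)] = 1/12 × (-0.0881758 − 0.0660095) = -0.0128488.
Partial sum through k=1: 108.783.
k=2: B_{4}/(4)! × [f^{(3)}(42) − f^{(3)}(11)] = −1/720 × (-5.39742e-05 − 0.00546825) = 7.66975e-06.
Partial sum through k=2: 108.783.
k=3: B_{6}/(6)! × [f^{(5)}(42) − f^{(5)}(11)] = 1/30240 × (2.44853e-06 − 6.24018e-05) = -1.98258e-09.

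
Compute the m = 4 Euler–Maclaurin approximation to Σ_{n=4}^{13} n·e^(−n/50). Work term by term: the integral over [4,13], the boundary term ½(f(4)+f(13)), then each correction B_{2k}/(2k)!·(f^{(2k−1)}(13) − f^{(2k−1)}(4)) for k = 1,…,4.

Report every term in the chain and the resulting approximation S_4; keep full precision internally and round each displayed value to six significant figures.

The integral term ∫_4^13 x·e^(−x/50) dx = 63.6016.
½[f(4) + f(13)] = ½[3.69247 + 10.0237] = 6.85807.
Integral + boundary = 70.4597.
Correction k=1: B_{2}/2! · (f^{(1)}(13) − f^{(1)}(4)) = 1/12 · (0.570578 − 0.849267) = -0.0232241.
Partial sum through k=1: 70.4365.
Correction k=2: B_{4}/4! · (f^{(3)}(13) − f^{(3)}(4)) = −1/720 · (0.000845073 − 0.00107820) = 3.23788e-07.
Partial sum through k=2: 70.4365.
Correction k=3: B_{6}/6! · (f^{(5)}(13) − f^{(5)}(4)) = 1/30240 · (5.84766e-07 − 7.26677e-07) = -4.69285e-12.
Partial sum through k=3: 70.4365.
Correction k=4: B_{8}/8! · (f^{(7)}(13) − f^{(7)}(4)) = −1/1209600 · (3.32601e-10 − 4.08830e-10) = 6.30200e-17.

S_4 ≈ 70.4365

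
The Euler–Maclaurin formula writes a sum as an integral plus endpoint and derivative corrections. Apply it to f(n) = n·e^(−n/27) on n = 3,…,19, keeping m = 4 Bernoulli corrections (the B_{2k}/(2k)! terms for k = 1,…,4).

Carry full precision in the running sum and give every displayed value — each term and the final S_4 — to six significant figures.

S_4 ≈ 116.329

∫_3^19 x·e^(−x/27) dx evaluates to 110.341.
½[f(3) + f(19)] = ½[2.68452 + 9.40024] = 6.04238.
Running total after boundary: 116.383.
k=1: B_{2}/(2)! × [f^{(1)}(19) − f^{(1)}(3)] = 1/12 × (0.146592 − 0.795413) = -0.0540684.
After k=1: 116.329.
k=2: B_{4}/(4)! × [f^{(3)}(19) − f^{(3)}(3)] = −1/720 × (0.00155842 − 0.00354608) = 2.76063e-06.
After k=2: 116.329.
k=3: B_{6}/(6)! × [f^{(5)}(19) − f^{(5)}(3)] = 1/30240 × (3.99967e-06 − 8.23190e-06) = -1.39955e-10.
After k=3: 116.329.
k=4: B_{8}/(8)! × [f^{(7)}(19) − f^{(7)}(3)] = −1/1209600 × (8.04059e-09 − 1.59115e-08) = 6.50705e-15.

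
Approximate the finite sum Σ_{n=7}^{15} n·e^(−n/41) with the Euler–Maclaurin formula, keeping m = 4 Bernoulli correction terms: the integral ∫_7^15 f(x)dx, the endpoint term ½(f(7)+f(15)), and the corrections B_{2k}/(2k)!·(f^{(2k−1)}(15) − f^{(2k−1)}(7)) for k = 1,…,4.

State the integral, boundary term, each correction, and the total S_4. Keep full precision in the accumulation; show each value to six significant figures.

Integral: ∫_7^15 x·e^(−x/41) dx = 66.6025.
Endpoint term: (f(7) + f(15))/2 = (5.90133 + 10.4041)/2 = 8.15270.
So far: 74.7552.
Order-1 term: 1/12 · (0.439847 − 0.699113) = -0.0216055.
After k=1: 74.7336.
Order-2 term: −1/720 · (0.00108689 − 0.00141892) = 4.61161e-07.
After k=2: 74.7336.
Order-3 term: 1/30240 · (1.13749e-06 − 1.44078e-06) = -1.00296e-11.
After k=3: 74.7336.
Order-4 term: −1/1209600 · (9.68710e-10 − 1.21206e-09) = 2.01180e-16.

S_4 ≈ 74.7336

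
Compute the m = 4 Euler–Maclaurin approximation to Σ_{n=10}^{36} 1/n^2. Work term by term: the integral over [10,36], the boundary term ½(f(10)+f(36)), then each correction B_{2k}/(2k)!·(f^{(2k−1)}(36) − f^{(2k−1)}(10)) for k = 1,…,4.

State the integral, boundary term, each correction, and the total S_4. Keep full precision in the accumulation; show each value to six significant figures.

S_4 ≈ 0.0777708

The integral term ∫_10^36 1/x^2 dx = 0.0722222.
½[f(10) + f(36)] = ½[0.0100000 + 0.000771605] = 0.00538580.
Integral + boundary = 0.0776080.
k=1: B_{2}/(2)! × [f^{(1)}(36) − f^{(1)}(10)] = 1/12 × (-4.28669e-05 − (-0.00200000)) = 0.000163094.
Partial sum through k=1: 0.0777711.
k=2: B_{4}/(4)! × [f^{(3)}(36) − f^{(3)}(10)] = −1/720 × (-3.96916e-07 − (-0.000240000)) = -3.32782e-07.
Partial sum through k=2: 0.0777708.
k=3: B_{6}/(6)! × [f^{(5)}(36) − f^{(5)}(10)] = 1/30240 × (-9.18787e-09 − (-7.20000e-05)) = 2.38065e-09.
Partial sum through k=3: 0.0777708.
k=4: B_{8}/(8)! × [f^{(7)}(36) − f^{(7)}(10)] = −1/1209600 × (-3.97007e-10 − (-4.03200e-05)) = -3.33330e-11.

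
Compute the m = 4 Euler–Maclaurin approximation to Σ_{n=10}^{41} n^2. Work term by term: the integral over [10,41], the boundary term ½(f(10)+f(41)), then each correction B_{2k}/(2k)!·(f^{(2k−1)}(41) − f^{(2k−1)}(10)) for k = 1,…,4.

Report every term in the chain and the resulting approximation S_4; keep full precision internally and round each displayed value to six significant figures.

S_4 ≈ 23536.0

∫_10^41 x^2 dx evaluates to 22640.3.
½[f(10) + f(41)] = ½[100.000 + 1681.00] = 890.500.
Running total after boundary: 23530.8.
Correction k=1: B_{2}/2! · (f^{(1)}(41) − f^{(1)}(10)) = 1/12 · (82.0000 − 20.0000) = 5.16667.
Running total after k=1: 23536.0.
Correction k=2: B_{4}/4! · (f^{(3)}(41) − f^{(3)}(10)) = −1/720 · (0.00000 − 0.00000) = 0.00000.
Running total after k=2: 23536.0.
Correction k=3: B_{6}/6! · (f^{(5)}(41) − f^{(5)}(10)) = 1/30240 · (0.00000 − 0.00000) = 0.00000.
Running total after k=3: 23536.0.
Correction k=4: B_{8}/8! · (f^{(7)}(41) − f^{(7)}(10)) = −1/1209600 · (0.00000 − 0.00000) = 0.00000.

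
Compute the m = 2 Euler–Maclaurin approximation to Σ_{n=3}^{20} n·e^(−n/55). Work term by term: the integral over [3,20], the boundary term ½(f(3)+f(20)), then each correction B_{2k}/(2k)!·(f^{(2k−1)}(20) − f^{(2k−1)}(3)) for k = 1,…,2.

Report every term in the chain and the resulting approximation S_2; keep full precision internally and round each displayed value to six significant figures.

Integral: ∫_3^20 x·e^(−x/55) dx = 153.192.
½[f(3) + f(20)] = ½[2.84075 + 13.9029] = 8.37181.
So far: 161.563.
Correction k=1: B_{2}/2! · (f^{(1)}(20) − f^{(1)}(3)) = 1/12 · (0.442364 − 0.895266) = -0.0377418.
Partial sum through k=1: 161.526.
Correction k=2: B_{4}/4! · (f^{(3)}(20) − f^{(3)}(3)) = −1/720 · (0.000605835 − 0.000922015) = 4.39139e-07.

S_2 ≈ 161.526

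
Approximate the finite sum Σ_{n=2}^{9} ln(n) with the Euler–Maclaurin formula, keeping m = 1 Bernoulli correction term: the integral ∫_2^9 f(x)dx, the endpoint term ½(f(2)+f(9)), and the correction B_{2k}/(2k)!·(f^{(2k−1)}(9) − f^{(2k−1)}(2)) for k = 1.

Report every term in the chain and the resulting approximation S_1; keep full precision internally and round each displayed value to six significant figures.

S_1 ≈ 12.8015

∫_2^9 ln(x) dx evaluates to 11.3887.
½[f(2) + f(9)] = ½[0.693147 + 2.19722] = 1.44519.
Running total after boundary: 12.8339.
Correction k=1: B_{2}/2! · (f^{(1)}(9) − f^{(1)}(2)) = 1/12 · (0.111111 − 0.500000) = -0.0324074.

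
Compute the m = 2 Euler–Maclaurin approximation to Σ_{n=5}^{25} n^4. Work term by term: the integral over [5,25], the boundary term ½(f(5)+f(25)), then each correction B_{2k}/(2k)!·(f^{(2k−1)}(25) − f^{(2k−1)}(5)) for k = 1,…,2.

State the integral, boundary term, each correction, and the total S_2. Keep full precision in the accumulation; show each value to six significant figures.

∫_5^25 x^4 dx evaluates to 1.95250e+06.
Boundary: ½(f(5) + f(25)) = ½(625.000 + 390625) = 195625.
Integral + boundary = 2.14812e+06.
Order-1 term: 1/12 · (62500.0 − 500.000) = 5166.67.
Partial sum through k=1: 2.15329e+06.
Order-2 term: −1/720 · (600.000 − 120.000) = -0.666667.

S_2 ≈ 2.15329e+06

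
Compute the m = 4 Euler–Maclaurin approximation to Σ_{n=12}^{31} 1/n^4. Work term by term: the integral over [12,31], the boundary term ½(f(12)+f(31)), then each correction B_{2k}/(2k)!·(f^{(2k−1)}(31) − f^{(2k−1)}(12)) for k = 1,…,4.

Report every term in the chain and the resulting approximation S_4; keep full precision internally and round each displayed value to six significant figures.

Integral: ∫_12^31 1/x^4 dx = 0.000181712.
Endpoint term: (f(12) + f(31))/2 = (4.82253e-05 + 1.08281e-06)/2 = 2.46541e-05.
So far: 0.000206366.
Order-1 term: 1/12 · (-1.39718e-07 − (-1.60751e-05)) = 1.32795e-06.
After k=1: 0.000207694.
Order-2 term: −1/720 · (-4.36164e-09 − (-3.34898e-06)) = -4.64530e-09.
After k=2: 0.000207690.
Order-3 term: 1/30240 · (-2.54164e-10 − (-1.30238e-06)) = 4.30598e-11.
After k=3: 0.000207690.
Order-4 term: −1/1209600 · (-2.38031e-11 − (-8.13988e-07)) = -6.72920e-13.

S_4 ≈ 0.000207690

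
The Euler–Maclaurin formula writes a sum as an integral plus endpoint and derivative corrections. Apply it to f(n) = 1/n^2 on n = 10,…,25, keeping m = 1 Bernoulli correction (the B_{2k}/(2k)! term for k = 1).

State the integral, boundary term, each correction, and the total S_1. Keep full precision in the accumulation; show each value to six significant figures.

∫_10^25 1/x^2 dx evaluates to 0.0600000.
Boundary: ½(f(10) + f(25)) = ½(0.0100000 + 0.00160000) = 0.00580000.
So far: 0.0658000.
Correction k=1: B_{2}/2! · (f^{(1)}(25) − f^{(1)}(10)) = 1/12 · (-0.000128000 − (-0.00200000)) = 0.000156000.

S_1 ≈ 0.0659560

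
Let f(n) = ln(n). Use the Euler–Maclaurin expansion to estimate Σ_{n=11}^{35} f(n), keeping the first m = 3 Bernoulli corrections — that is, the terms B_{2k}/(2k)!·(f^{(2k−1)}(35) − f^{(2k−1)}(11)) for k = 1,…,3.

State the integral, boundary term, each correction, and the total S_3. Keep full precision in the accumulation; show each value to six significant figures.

Integral: ∫_11^35 ln(x) dx = 74.0603.
½[f(11) + f(35)] = ½[2.39790 + 3.55535] = 2.97662.
Integral + boundary = 77.0370.
Correction k=1: B_{2}/2! · (f^{(1)}(35) − f^{(1)}(11)) = 1/12 · (0.0285714 − 0.0909091) = -0.00519481.
Running total after k=1: 77.0318.
Correction k=2: B_{4}/4! · (f^{(3)}(35) − f^{(3)}(11)) = −1/720 · (4.66472e-05 − 0.00150263) = 2.02220e-06.
Running total after k=2: 77.0318.
Correction k=3: B_{6}/6! · (f^{(5)}(35) − f^{(5)}(11)) = 1/30240 · (4.56952e-07 − 0.000149021) = -4.91284e-09.

S_3 ≈ 77.0318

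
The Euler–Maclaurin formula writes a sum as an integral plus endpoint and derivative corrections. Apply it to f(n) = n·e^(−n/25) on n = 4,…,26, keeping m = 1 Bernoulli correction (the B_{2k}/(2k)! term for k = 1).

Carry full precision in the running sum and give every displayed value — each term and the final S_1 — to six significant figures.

Integral: ∫_4^26 x·e^(−x/25) dx = 167.150.
Boundary: ½(f(4) + f(26)) = ½(3.40858 + 9.18982) = 6.29920.
Integral + boundary = 173.449.
Correction k=1: B_{2}/2! · (f^{(1)}(26) − f^{(1)}(4)) = 1/12 · (-0.0141382 − 0.715801) = -0.0608282.

S_1 ≈ 173.388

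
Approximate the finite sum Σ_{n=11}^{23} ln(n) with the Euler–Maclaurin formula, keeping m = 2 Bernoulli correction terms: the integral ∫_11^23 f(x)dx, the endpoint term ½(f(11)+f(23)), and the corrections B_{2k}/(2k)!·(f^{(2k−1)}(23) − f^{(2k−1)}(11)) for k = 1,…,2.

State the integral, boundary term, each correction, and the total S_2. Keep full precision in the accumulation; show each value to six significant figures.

∫_11^23 ln(x) dx evaluates to 33.7395.
½[f(11) + f(23)] = ½[2.39790 + 3.13549] = 2.76669.
Integral + boundary = 36.5062.
Correction k=1: B_{2}/2! · (f^{(1)}(23) − f^{(1)}(11)) = 1/12 · (0.0434783 − 0.0909091) = -0.00395257.
Running total after k=1: 36.5023.
Correction k=2: B_{4}/4! · (f^{(3)}(23) − f^{(3)}(11)) = −1/720 · (0.000164379 − 0.00150263) = 1.85868e-06.

S_2 ≈ 36.5023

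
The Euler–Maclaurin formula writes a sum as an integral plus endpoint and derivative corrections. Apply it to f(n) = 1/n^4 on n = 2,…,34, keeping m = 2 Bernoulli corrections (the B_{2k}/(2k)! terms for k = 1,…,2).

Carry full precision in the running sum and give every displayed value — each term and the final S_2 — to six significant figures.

Integral: ∫_2^34 1/x^4 dx = 0.0416582.
Boundary: ½(f(2) + f(34)) = ½(0.0625000 + 7.48315e-07) = 0.0312504.
Running total after boundary: 0.0729086.
k=1: B_{2}/(2)! × [f^{(1)}(34) − f^{(1)}(2)] = 1/12 × (-8.80370e-08 − (-0.125000)) = 0.0104167.
Running total after k=1: 0.0833252.
k=2: B_{4}/(4)! × [f^{(3)}(34) − f^{(3)}(2)] = −1/720 × (-2.28470e-09 − (-0.937500)) = -0.00130208.

S_2 ≈ 0.0820231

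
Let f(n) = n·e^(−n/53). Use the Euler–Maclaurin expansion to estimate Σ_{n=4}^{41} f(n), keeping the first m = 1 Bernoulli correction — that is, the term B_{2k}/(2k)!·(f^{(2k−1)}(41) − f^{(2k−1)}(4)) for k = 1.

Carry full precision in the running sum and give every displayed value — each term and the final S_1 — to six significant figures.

S_1 ≈ 514.165

Integral: ∫_4^41 x·e^(−x/53) dx = 502.915.
Boundary: ½(f(4) + f(41)) = ½(3.70922 + 18.9156) = 11.3124.
Running total after boundary: 514.227.
k=1: B_{2}/(2)! × [f^{(1)}(41) − f^{(1)}(4)] = 1/12 × (0.104458 − 0.857321) = -0.0627386.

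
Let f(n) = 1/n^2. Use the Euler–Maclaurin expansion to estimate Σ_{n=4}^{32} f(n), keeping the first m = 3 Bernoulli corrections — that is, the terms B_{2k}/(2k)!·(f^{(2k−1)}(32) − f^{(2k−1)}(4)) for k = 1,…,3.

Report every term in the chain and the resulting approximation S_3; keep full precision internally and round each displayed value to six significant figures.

S_3 ≈ 0.253056

∫_4^32 1/x^2 dx evaluates to 0.218750.
Boundary: ½(f(4) + f(32)) = ½(0.0625000 + 0.000976562) = 0.0317383.
Integral + boundary = 0.250488.
Correction k=1: B_{2}/2! · (f^{(1)}(32) − f^{(1)}(4)) = 1/12 · (-6.10352e-05 − (-0.0312500)) = 0.00259908.
Running total after k=1: 0.253087.
Correction k=2: B_{4}/4! · (f^{(3)}(32) − f^{(3)}(4)) = −1/720 · (-7.15256e-07 − (-0.0234375)) = -3.25511e-05.
Running total after k=2: 0.253055.
Correction k=3: B_{6}/6! · (f^{(5)}(32) − f^{(5)}(4)) = 1/30240 · (-2.09548e-08 − (-0.0439453)) = 1.45322e-06.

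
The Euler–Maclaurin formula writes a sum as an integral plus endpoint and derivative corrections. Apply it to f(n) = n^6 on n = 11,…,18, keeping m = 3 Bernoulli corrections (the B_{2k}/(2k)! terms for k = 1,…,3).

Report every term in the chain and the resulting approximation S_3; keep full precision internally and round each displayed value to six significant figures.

The integral term ∫_11^18 x^6 dx = 8.46761e+07.
½[f(11) + f(18)] = ½[1.77156e+06 + 3.40122e+07] = 1.78919e+07.
Running total after boundary: 1.02568e+08.
Order-1 term: 1/12 · (1.13374e+07 − 966306) = 864258.
After k=1: 1.03432e+08.
Order-2 term: −1/720 · (699840 − 159720) = -750.167.
After k=2: 1.03432e+08.
Order-3 term: 1/30240 · (12960.0 − 7920.00) = 0.166667.

S_3 ≈ 1.03432e+08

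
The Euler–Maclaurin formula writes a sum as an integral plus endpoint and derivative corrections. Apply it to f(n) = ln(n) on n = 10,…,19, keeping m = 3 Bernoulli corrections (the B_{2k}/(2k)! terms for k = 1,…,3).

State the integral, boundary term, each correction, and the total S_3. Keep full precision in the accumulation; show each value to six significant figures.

∫_10^19 ln(x) dx evaluates to 23.9185.
Endpoint term: (f(10) + f(19))/2 = (2.30259 + 2.94444)/2 = 2.62351.
So far: 26.5420.
Correction k=1: B_{2}/2! · (f^{(1)}(19) − f^{(1)}(10)) = 1/12 · (0.0526316 − 0.100000) = -0.00394737.
Partial sum through k=1: 26.5381.
Correction k=2: B_{4}/4! · (f^{(3)}(19) − f^{(3)}(10)) = −1/720 · (0.000291588 − 0.00200000) = 2.37279e-06.
Partial sum through k=2: 26.5381.
Correction k=3: B_{6}/6! · (f^{(5)}(19) − f^{(5)}(10)) = 1/30240 · (9.69267e-06 − 0.000240000) = -7.61598e-09.

S_3 ≈ 26.5381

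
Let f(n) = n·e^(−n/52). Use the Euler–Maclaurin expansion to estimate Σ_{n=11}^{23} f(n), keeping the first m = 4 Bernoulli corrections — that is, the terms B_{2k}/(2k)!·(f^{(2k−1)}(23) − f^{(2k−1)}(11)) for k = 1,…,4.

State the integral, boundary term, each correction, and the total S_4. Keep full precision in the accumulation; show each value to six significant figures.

Integral: ∫_11^23 x·e^(−x/52) dx = 145.439.
Endpoint term: (f(11) + f(23))/2 = (8.90272 + 14.7787)/2 = 11.8407.
Integral + boundary = 157.280.
Correction k=1: B_{2}/2! · (f^{(1)}(23) − f^{(1)}(11)) = 1/12 · (0.358346 − 0.638132) = -0.0233155.
Running total after k=1: 157.257.
Correction k=2: B_{4}/4! · (f^{(3)}(23) − f^{(3)}(11)) = −1/720 · (0.000607785 − 0.000834618) = 3.15047e-07.
Running total after k=2: 157.257.
Correction k=3: B_{6}/6! · (f^{(5)}(23) − f^{(5)}(11)) = 1/30240 · (4.00534e-07 − 5.30045e-07) = -4.28275e-12.
Running total after k=3: 157.257.
Correction k=4: B_{8}/8! · (f^{(7)}(23) − f^{(7)}(11)) = −1/1209600 · (2.13127e-10 − 2.77895e-10) = 5.35450e-17.

S_4 ≈ 157.257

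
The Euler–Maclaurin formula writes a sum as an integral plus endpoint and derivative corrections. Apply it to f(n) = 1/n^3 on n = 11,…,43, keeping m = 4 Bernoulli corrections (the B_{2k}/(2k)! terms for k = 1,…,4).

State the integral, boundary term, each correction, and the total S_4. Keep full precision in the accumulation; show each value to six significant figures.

The integral term ∫_11^43 1/x^3 dx = 0.00386181.
Endpoint term: (f(11) + f(43))/2 = (0.000751315 + 1.25775e-05)/2 = 0.000381946.
Running total after boundary: 0.00424376.
Correction k=1: B_{2}/2! · (f^{(1)}(43) − f^{(1)}(11)) = 1/12 · (-8.77501e-07 − (-0.000204904)) = 1.70022e-05.
After k=1: 0.00426076.
Correction k=2: B_{4}/4! · (f^{(3)}(43) − f^{(3)}(11)) = −1/720 · (-9.49162e-09 − (-3.38684e-05)) = -4.70263e-08.
After k=2: 0.00426072.
Correction k=3: B_{6}/6! · (f^{(5)}(43) − f^{(5)}(11)) = 1/30240 · (-2.15602e-10 − (-1.17560e-05)) = 3.88749e-10.
After k=3: 0.00426072.
Correction k=4: B_{8}/8! · (f^{(7)}(43) − f^{(7)}(11)) = −1/1209600 · (-8.39554e-12 − (-6.99530e-06)) = -5.78314e-12.

S_4 ≈ 0.00426072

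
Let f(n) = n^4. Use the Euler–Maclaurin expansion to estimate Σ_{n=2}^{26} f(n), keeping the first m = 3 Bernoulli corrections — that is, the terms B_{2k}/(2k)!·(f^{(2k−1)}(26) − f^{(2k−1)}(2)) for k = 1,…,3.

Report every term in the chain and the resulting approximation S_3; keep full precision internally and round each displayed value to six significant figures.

The integral term ∫_2^26 x^4 dx = 2.37627e+06.
Endpoint term: (f(2) + f(26))/2 = (16.0000 + 456976)/2 = 228496.
Integral + boundary = 2.60476e+06.
k=1: B_{2}/(2)! × [f^{(1)}(26) − f^{(1)}(2)] = 1/12 × (70304.0 − 32.0000) = 5856.00.
Partial sum through k=1: 2.61062e+06.
k=2: B_{4}/(4)! × [f^{(3)}(26) − f^{(3)}(2)] = −1/720 × (624.000 − 48.0000) = -0.800000.
Partial sum through k=2: 2.61062e+06.
k=3: B_{6}/(6)! × [f^{(5)}(26) − f^{(5)}(2)] = 1/30240 × (0.00000 − 0.00000) = 0.00000.

S_3 ≈ 2.61062e+06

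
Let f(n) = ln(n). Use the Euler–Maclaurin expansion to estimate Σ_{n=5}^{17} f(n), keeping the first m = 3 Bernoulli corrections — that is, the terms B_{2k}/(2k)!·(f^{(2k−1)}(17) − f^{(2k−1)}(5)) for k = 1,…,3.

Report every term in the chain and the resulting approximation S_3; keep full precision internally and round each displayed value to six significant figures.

Integral: ∫_5^17 ln(x) dx = 28.1174.
Boundary: ½(f(5) + f(17)) = ½(1.60944 + 2.83321) = 2.22133.
Integral + boundary = 30.3388.
k=1: B_{2}/(2)! × [f^{(1)}(17) − f^{(1)}(5)] = 1/12 × (0.0588235 − 0.200000) = -0.0117647.
Partial sum through k=1: 30.3270.
k=2: B_{4}/(4)! × [f^{(3)}(17) − f^{(3)}(5)] = −1/720 × (0.000407083 − 0.0160000) = 2.16568e-05.
Partial sum through k=2: 30.3270.
k=3: B_{6}/(6)! × [f^{(5)}(17) − f^{(5)}(5)] = 1/30240 × (1.69031e-05 − 0.00768000) = -2.53409e-07.

S_3 ≈ 30.3270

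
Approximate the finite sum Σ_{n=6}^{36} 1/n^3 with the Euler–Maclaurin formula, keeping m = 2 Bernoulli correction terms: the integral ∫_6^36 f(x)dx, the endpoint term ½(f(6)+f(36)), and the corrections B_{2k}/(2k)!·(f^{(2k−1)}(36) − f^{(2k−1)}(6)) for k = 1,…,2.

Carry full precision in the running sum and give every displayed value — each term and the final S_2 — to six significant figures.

S_2 ≈ 0.0160196

The integral term ∫_6^36 1/x^3 dx = 0.0135031.
Endpoint term: (f(6) + f(36))/2 = (0.00462963 + 2.14335e-05)/2 = 0.00232553.
So far: 0.0158286.
Correction k=1: B_{2}/2! · (f^{(1)}(36) − f^{(1)}(6)) = 1/12 · (-1.78612e-06 − (-0.00231481)) = 0.000192752.
After k=1: 0.0160214.
Correction k=2: B_{4}/4! · (f^{(3)}(36) − f^{(3)}(6)) = −1/720 · (-2.75636e-08 − (-0.00128601)) = -1.78608e-06.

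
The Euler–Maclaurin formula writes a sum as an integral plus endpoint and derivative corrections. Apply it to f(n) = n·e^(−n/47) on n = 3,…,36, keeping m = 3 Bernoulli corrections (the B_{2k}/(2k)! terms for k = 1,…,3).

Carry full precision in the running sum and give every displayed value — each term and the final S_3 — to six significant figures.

S_3 ≈ 400.868

The integral term ∫_3^36 x·e^(−x/47) dx = 391.157.
½[f(3) + f(36)] = ½[2.81449 + 16.7360] = 9.77524.
Integral + boundary = 400.932.
k=1: B_{2}/(2)! × [f^{(1)}(36) − f^{(1)}(3)] = 1/12 × (0.108804 − 0.878282) = -0.0641232.
Partial sum through k=1: 400.868.
k=2: B_{4}/(4)! × [f^{(3)}(36) − f^{(3)}(3)] = −1/720 × (0.000470159 − 0.00124699) = 1.07894e-06.
Partial sum through k=2: 400.868.
k=3: B_{6}/(6)! × [f^{(5)}(36) − f^{(5)}(3)] = 1/30240 × (4.03378e-07 − 9.49025e-07) = -1.80439e-11.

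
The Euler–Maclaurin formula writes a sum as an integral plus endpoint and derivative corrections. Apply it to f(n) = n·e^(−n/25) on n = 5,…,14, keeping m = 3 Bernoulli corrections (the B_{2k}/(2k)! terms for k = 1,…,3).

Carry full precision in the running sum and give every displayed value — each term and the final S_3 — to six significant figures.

S_3 ≈ 63.1309

The integral term ∫_5^14 x·e^(−x/25) dx = 57.1192.
Boundary: ½(f(5) + f(14)) = ½(4.09365 + 7.99693) = 6.04529.
Running total after boundary: 63.1645.
Order-1 term: 1/12 · (0.251332 − 0.654985) = -0.0336377.
Partial sum through k=1: 63.1309.
Order-2 term: −1/720 · (0.00223000 − 0.00366791) = 1.99710e-06.
Partial sum through k=2: 63.1309.
Order-3 term: 1/30240 · (6.49259e-06 − 1.00606e-05) = -1.17989e-10.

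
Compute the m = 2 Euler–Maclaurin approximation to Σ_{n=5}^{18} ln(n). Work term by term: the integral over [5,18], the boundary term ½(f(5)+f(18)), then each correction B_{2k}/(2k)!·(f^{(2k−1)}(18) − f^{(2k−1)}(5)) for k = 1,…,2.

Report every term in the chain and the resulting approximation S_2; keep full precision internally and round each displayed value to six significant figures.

Integral: ∫_5^18 ln(x) dx = 30.9795.
½[f(5) + f(18)] = ½[1.60944 + 2.89037] = 2.24990.
Running total after boundary: 33.2294.
Correction k=1: B_{2}/2! · (f^{(1)}(18) − f^{(1)}(5)) = 1/12 · (0.0555556 − 0.200000) = -0.0120370.
Running total after k=1: 33.2174.
Correction k=2: B_{4}/4! · (f^{(3)}(18) − f^{(3)}(5)) = −1/720 · (0.000342936 − 0.0160000) = 2.17459e-05.

S_2 ≈ 33.2174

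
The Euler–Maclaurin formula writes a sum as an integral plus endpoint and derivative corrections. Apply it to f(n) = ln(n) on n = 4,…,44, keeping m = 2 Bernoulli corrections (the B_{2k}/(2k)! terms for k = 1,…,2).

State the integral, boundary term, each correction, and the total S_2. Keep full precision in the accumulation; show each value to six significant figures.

Integral: ∫_4^44 ln(x) dx = 120.959.
Endpoint term: (f(4) + f(44))/2 = (1.38629 + 3.78419)/2 = 2.58524.
So far: 123.544.
k=1: B_{2}/(2)! × [f^{(1)}(44) − f^{(1)}(4)] = 1/12 × (0.0227273 − 0.250000) = -0.0189394.
Running total after k=1: 123.525.
k=2: B_{4}/(4)! × [f^{(3)}(44) − f^{(3)}(4)] = −1/720 × (2.34786e-05 − 0.0312500) = 4.33702e-05.

S_2 ≈ 123.526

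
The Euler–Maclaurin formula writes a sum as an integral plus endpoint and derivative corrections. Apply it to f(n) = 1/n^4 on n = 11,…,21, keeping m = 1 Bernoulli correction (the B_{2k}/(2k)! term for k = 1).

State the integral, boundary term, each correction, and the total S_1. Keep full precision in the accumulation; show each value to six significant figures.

S_1 ≈ 0.000253155

∫_11^21 1/x^4 dx evaluates to 0.000214445.
½[f(11) + f(21)] = ½[6.83013e-05 + 5.14189e-06] = 3.67216e-05.
So far: 0.000251167.
Correction k=1: B_{2}/2! · (f^{(1)}(21) − f^{(1)}(11)) = 1/12 · (-9.79408e-07 − (-2.48369e-05)) = 1.98812e-06.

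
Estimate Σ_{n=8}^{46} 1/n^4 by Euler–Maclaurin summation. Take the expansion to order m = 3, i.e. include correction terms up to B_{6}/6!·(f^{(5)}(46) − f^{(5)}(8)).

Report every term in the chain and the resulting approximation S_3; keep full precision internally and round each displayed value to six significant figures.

The integral term ∫_8^46 1/x^4 dx = 0.000647617.
Endpoint term: (f(8) + f(46))/2 = (0.000244141 + 2.23341e-07)/2 = 0.000122182.
Integral + boundary = 0.000769799.
Order-1 term: 1/12 · (-1.94210e-08 − (-0.000122070)) = 1.01709e-05.
Partial sum through k=1: 0.000779970.
Order-2 term: −1/720 · (-2.75345e-10 − (-5.72205e-05)) = -7.94725e-08.
Partial sum through k=2: 0.000779891.
Order-3 term: 1/30240 · (-7.28700e-12 − (-5.00679e-05)) = 1.65568e-09.

S_3 ≈ 0.000779892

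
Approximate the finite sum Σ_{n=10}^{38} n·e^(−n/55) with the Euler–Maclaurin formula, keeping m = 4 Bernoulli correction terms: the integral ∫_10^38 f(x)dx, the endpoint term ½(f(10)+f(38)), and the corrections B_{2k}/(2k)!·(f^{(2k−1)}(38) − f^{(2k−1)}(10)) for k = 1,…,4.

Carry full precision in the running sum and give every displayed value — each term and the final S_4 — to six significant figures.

S_4 ≈ 431.082

The integral term ∫_10^38 x·e^(−x/55) dx = 417.436.
Endpoint term: (f(10) + f(38))/2 = (8.33753 + 19.0426)/2 = 13.6901.
Integral + boundary = 431.126.
Order-1 term: 1/12 · (0.154892 − 0.682161) = -0.0439391.
Running total after k=1: 431.082.
Order-2 term: −1/720 · (0.000382523 − 0.000776750) = 5.47537e-07.
Running total after k=2: 431.082.
Order-3 term: 1/30240 · (2.35981e-07 − 4.39005e-07) = -6.71377e-12.
Running total after k=3: 431.082.
Order-4 term: −1/1209600 · (1.14217e-10 − 2.05367e-10) = 7.53547e-17.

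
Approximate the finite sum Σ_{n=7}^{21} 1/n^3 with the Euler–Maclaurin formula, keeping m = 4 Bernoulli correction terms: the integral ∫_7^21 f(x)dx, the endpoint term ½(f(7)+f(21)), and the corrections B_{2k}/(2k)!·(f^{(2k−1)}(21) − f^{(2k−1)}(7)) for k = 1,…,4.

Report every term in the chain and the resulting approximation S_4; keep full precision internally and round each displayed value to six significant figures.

S_4 ≈ 0.0106842

∫_7^21 1/x^3 dx evaluates to 0.00907029.
Boundary: ½(f(7) + f(21)) = ½(0.00291545 + 0.000107980) = 0.00151172.
Running total after boundary: 0.0105820.
Order-1 term: 1/12 · (-1.54257e-05 − (-0.00124948)) = 0.000102838.
Partial sum through k=1: 0.0106848.
Order-2 term: −1/720 · (-6.99577e-07 − (-0.000509992)) = -7.07350e-07.
Partial sum through k=2: 0.0106841.
Order-3 term: 1/30240 · (-6.66264e-08 − (-0.000437136)) = 1.44533e-08.
Partial sum through k=3: 0.0106842.
Order-4 term: −1/1209600 · (-1.08778e-08 − (-0.000642322)) = -5.31011e-10.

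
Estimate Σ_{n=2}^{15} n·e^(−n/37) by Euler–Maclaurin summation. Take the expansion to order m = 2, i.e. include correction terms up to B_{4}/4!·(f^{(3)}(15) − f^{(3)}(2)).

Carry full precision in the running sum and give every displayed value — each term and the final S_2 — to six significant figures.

S_2 ≈ 90.2334

The integral term ∫_2^15 x·e^(−x/37) dx = 84.3274.
½[f(2) + f(15)] = ½[1.89476 + 10.0006] = 5.94768.
Running total after boundary: 90.2751.
k=1: B_{2}/(2)! × [f^{(1)}(15) − f^{(1)}(2)] = 1/12 × (0.396420 − 0.896171) = -0.0416459.
After k=1: 90.2334.
k=2: B_{4}/(4)! × [f^{(3)}(15) − f^{(3)}(2)] = −1/720 × (0.00126357 − 0.00203867) = 1.07652e-06.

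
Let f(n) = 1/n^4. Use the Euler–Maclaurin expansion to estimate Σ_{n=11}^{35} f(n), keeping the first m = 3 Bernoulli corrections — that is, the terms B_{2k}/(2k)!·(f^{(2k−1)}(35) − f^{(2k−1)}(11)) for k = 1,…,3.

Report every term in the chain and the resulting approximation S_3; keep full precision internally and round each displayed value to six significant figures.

The integral term ∫_11^35 1/x^4 dx = 0.000242664.
Boundary: ½(f(11) + f(35)) = ½(6.83013e-05 + 6.66389e-07) = 3.44839e-05.
Running total after boundary: 0.000277148.
k=1: B_{2}/(2)! × [f^{(1)}(35) − f^{(1)}(11)] = 1/12 × (-7.61587e-08 − (-2.48369e-05)) = 2.06339e-06.
Running total after k=1: 0.000279211.
k=2: B_{4}/(4)! × [f^{(3)}(35) − f^{(3)}(11)] = −1/720 × (-1.86511e-09 − (-6.15790e-06)) = -8.55004e-09.
Running total after k=2: 0.000279202.
k=3: B_{6}/(6)! × [f^{(5)}(35) − f^{(5)}(11)] = 1/30240 × (-8.52623e-11 − (-2.84994e-06)) = 9.42411e-11.

S_3 ≈ 0.000279203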